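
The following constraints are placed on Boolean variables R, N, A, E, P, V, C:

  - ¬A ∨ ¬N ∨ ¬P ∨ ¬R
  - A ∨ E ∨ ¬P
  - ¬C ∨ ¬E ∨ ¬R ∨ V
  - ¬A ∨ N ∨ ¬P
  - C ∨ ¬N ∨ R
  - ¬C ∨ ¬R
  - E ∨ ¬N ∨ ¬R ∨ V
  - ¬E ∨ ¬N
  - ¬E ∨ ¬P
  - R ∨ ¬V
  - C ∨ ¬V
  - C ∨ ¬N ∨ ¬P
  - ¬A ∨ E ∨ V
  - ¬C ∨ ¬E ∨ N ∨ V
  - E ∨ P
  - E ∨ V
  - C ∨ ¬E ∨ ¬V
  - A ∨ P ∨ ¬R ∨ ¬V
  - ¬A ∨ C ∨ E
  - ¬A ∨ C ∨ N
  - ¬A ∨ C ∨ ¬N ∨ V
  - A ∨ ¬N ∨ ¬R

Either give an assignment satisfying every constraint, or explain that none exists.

Set R = True.
  then (¬C ∨ ¬R) forces C = False.
  then (C ∨ ¬V) forces V = False.
  then (E ∨ V) forces E = True.
  then (¬E ∨ ¬N) forces N = False.
  then (¬E ∨ ¬P) forces P = False.
  then (¬A ∨ C ∨ N) forces A = False.
All clauses satisfied.

R = True, N = False, A = False, E = True, P = False, V = False, C = False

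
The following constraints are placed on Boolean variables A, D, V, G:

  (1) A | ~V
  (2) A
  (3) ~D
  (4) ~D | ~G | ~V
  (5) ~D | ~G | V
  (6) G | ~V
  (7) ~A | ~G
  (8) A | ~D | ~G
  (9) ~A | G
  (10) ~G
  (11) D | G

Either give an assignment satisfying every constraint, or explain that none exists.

Case G = True:
  Clause (~G) is falsified — contradiction.
Case G = False:
  (A) forces A = True.
  Clause (~A | G) is falsified — contradiction.
Both cases fail, so the formula is unsatisfiable.

Unsatisfiable — no assignment works.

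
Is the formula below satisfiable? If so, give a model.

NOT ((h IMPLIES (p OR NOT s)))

s=T, p=F, h=T

  NOT ((h IMPLIES (p OR NOT s))) = True
    h IMPLIES (p OR NOT s) = False
      p OR NOT s = False
        NOT s = False
The formula evaluates to True.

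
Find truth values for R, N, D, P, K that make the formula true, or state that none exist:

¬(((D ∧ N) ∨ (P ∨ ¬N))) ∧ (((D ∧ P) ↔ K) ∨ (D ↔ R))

R: False, N: True, D: False, P: False, K: True

  ¬(((D ∧ N) ∨ (P ∨ ¬N))) = True
    (D ∧ N) ∨ (P ∨ ¬N) = False
      D ∧ N = False
      P ∨ ¬N = False
        ¬N = False
  ((D ∧ P) ↔ K) ∨ (D ↔ R) = True
    (D ∧ P) ↔ K = False
      D ∧ P = False
    D ↔ R = True
Both conjuncts True, so the formula holds.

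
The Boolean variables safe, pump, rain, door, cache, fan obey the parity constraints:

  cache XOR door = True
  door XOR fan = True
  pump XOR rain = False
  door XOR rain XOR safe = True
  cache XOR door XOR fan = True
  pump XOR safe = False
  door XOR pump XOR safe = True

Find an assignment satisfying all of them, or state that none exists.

safe = True; pump = True; rain = True; door = True; cache = False; fan = False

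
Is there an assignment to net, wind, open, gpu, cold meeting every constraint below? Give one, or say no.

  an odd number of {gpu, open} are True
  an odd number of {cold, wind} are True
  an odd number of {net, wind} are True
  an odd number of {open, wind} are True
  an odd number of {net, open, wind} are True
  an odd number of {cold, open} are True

Adding constraints 2, 4, 6 mod 2: every variable appears an even number of times on the left, so the left side is 0.
But the right sides sum to 1 (mod 2). 0 ≠ 1 — the system is inconsistent.

No satisfying assignment exists.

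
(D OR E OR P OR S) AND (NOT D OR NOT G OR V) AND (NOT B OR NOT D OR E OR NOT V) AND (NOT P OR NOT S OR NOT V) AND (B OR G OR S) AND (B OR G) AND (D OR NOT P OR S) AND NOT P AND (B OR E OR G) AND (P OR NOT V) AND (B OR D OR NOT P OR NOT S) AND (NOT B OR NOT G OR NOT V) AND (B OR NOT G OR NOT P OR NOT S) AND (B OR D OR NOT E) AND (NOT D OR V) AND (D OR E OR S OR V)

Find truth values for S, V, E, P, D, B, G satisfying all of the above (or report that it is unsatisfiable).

Unit clause (NOT P) forces P = False.
In (P OR NOT V) only NOT V is left, so V = False.
In (NOT D OR V) only NOT D is left, so D = False.
Set S = True.
Set E = False.
Set B = True.
Set G = False.
All clauses satisfied.

S = True, V = False, E = False, P = False, D = False, B = True, G = False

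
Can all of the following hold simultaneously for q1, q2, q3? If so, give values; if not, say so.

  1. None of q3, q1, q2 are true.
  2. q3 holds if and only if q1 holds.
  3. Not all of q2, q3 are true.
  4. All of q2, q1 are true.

Unsatisfiable — no assignment works.

Case q1 = True:
  Constraint (1) is violated (q1=T) — contradiction.
Case q1 = False:
  Constraint (4) is violated (q1=F) — contradiction.
Both cases fail — unsatisfiable.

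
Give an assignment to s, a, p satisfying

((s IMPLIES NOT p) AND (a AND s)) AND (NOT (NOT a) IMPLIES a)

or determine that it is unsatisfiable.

s = True, a = True, p = False

  (s IMPLIES NOT p) AND (a AND s) = True
    s IMPLIES NOT p = True
      NOT p = True
    a AND s = True
  NOT (NOT a) IMPLIES a = True
    NOT (NOT a) = True
      NOT a = False
Both conjuncts True, so the formula holds.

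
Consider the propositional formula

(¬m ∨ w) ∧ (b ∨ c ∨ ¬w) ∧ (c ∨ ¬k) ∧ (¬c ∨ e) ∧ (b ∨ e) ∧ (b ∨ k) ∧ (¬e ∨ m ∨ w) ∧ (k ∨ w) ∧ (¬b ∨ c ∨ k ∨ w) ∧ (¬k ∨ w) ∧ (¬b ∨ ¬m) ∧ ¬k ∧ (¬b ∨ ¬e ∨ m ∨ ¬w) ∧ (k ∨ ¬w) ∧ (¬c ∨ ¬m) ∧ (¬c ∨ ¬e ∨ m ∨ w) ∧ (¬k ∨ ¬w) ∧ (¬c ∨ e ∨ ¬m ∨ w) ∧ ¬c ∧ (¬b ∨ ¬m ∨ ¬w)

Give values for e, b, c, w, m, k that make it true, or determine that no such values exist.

Case k = True:
  Clause (¬k) is falsified — contradiction.
Case k = False:
  (b ∨ k) forces b = True.
  (k ∨ w) forces w = True.
  Clause (k ∨ ¬w) is falsified — contradiction.
Both cases fail, so the formula is unsatisfiable.

UNSATISFIABLE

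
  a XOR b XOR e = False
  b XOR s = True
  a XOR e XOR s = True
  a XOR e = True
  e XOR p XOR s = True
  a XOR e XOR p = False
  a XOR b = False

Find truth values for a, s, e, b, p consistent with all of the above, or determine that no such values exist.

a=T, s=F, e=F, b=T, p=T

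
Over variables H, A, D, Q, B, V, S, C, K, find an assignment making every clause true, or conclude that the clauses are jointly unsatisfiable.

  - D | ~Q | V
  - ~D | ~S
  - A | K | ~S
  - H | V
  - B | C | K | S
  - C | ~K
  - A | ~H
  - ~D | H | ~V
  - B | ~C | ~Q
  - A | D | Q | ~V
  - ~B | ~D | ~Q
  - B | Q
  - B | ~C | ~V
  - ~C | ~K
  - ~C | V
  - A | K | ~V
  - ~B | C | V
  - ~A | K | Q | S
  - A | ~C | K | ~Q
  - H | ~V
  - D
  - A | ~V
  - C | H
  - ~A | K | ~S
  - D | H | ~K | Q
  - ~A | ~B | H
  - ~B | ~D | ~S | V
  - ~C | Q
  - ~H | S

Unsatisfiable — no assignment works.

Case D = True:
  (~D | ~S) forces S = False.
  (~H | S) forces H = False.
  (H | V) forces V = True.
  Clause (~D | H | ~V) is falsified — contradiction.
Case D = False:
  Clause (D) is falsified — contradiction.
Both cases fail, so the formula is unsatisfiable.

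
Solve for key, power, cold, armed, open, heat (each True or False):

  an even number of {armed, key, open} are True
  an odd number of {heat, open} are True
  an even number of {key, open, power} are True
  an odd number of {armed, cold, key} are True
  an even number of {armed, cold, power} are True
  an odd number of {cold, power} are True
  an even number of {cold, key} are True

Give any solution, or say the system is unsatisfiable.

key = False, power = True, cold = False, armed = True, open = True, heat = False

{armed, key, open}: 2 true → even ✓
{heat, open}: 1 true → odd ✓
{key, open, power}: 2 true → even ✓
{armed, cold, key}: 1 true → odd ✓
{armed, cold, power}: 2 true → even ✓
{cold, power}: 1 true → odd ✓
{cold, key}: 0 true → even ✓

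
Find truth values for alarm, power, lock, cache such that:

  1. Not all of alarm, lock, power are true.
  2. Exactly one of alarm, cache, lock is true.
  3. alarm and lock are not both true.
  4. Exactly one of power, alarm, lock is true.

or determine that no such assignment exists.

alarm = False, power = False, lock = True, cache = False

  (1) {alarm, lock, power}: 1/3 true — not all ✓
  (2) {alarm, cache, lock}: 1 true — exactly one ✓
  (3) alarm=F, lock=T — not both ✓
  (4) {power, alarm, lock}: 1 true — exactly one ✓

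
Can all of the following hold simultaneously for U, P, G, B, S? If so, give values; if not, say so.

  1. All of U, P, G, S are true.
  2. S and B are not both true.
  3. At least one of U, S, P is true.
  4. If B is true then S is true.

U = True, P = True, G = True, B = False, S = True

  (1) {U, P, G, S}: all 4 true ✓
  (2) S=T, B=F — not both ✓
  (3) {U, S, P}: 3 true — at least one ✓
  (4) B=F ⇒ S: vacuous ✓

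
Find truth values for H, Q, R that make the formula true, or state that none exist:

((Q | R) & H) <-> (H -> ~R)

H=T; Q=T; R=F

  ((Q | R) & H) <-> (H -> ~R) = True
    (Q | R) & H = True
      Q | R = True
    H -> ~R = True
      ~R = True
The formula evaluates to True.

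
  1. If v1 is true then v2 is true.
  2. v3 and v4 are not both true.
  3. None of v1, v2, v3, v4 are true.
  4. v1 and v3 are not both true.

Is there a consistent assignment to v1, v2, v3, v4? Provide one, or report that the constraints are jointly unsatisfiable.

v1 = False; v2 = False; v3 = False; v4 = False

  (1) v1=F ⇒ v2: vacuous ✓
  (2) v3=F, v4=F — not both ✓
  (3) {v1, v2, v3, v4}: 0 true — none ✓
  (4) v1=F, v3=F — not both ✓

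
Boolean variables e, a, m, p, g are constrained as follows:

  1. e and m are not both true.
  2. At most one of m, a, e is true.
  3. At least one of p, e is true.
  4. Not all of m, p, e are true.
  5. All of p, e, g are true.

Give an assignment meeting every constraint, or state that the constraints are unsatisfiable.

e: True, a: False, m: False, p: True, g: True

  (1) e=T, m=F — not both ✓
  (2) {m, a, e}: 1 true — at most one ✓
  (3) {p, e}: 2 true — at least one ✓
  (4) {m, p, e}: 2/3 true — not all ✓
  (5) {p, e, g}: all 3 true ✓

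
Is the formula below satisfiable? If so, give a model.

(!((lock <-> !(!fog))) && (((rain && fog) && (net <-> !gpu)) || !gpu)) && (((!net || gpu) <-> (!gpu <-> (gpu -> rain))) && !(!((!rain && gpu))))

UNSATISFIABLE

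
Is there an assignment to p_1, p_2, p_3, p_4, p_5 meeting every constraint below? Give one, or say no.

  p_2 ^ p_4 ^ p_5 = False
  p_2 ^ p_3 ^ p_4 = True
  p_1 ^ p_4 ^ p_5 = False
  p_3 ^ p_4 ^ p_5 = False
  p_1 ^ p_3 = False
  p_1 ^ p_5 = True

p_1: False, p_2: False, p_3: False, p_4: True, p_5: True

p_2 ^ p_4 ^ p_5 = F ^ T ^ T = False ✓
p_2 ^ p_3 ^ p_4 = F ^ F ^ T = True ✓
p_1 ^ p_4 ^ p_5 = F ^ T ^ T = False ✓
p_3 ^ p_4 ^ p_5 = F ^ T ^ T = False ✓
p_1 ^ p_3 = F ^ F = False ✓
p_1 ^ p_5 = F ^ T = True ✓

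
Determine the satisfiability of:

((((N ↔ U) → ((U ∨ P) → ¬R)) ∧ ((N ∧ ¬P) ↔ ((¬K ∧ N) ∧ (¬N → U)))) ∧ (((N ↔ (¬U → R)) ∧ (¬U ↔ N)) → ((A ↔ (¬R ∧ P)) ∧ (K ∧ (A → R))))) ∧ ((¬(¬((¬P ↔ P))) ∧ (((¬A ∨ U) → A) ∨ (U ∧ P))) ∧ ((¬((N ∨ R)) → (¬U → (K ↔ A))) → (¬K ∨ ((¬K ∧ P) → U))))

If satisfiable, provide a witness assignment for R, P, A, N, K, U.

Unsatisfiable — no assignment works.

The conjunct ¬(¬((¬P ↔ P))) is unsatisfiable on its own:
  P=F: evaluates to False.
  P=T: evaluates to False.
So the whole conjunction is unsatisfiable.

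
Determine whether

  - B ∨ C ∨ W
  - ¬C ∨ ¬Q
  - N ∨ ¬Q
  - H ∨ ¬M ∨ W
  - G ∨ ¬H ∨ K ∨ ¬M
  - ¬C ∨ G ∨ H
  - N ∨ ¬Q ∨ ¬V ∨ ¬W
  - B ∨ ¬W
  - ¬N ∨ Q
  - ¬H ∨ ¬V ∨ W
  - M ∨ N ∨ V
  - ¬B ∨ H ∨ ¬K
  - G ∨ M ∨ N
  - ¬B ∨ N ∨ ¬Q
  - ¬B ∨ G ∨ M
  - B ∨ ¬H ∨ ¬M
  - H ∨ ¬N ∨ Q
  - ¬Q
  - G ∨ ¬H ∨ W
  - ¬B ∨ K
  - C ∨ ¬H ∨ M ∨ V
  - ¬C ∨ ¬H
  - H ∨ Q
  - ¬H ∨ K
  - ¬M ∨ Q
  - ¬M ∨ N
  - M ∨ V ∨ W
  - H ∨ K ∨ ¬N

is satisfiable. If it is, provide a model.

Unit clause (¬Q) forces Q = False.
In (H ∨ Q) only H is left, so H = True.
In (¬H ∨ K) only K is left, so K = True.
In (¬M ∨ Q) only ¬M is left, so M = False.
In (¬N ∨ Q) only ¬N is left, so N = False.
In (M ∨ N ∨ V) only V is left, so V = True.
In (G ∨ M ∨ N) only G is left, so G = True.
In (¬C ∨ ¬H) only ¬C is left, so C = False.
In (¬H ∨ ¬V ∨ W) only W is left, so W = True.
In (B ∨ ¬W) only B is left, so B = True.
All clauses satisfied.

V=T, H=T, Q=F, C=F, N=F, B=T, G=T, W=T, M=F, K=T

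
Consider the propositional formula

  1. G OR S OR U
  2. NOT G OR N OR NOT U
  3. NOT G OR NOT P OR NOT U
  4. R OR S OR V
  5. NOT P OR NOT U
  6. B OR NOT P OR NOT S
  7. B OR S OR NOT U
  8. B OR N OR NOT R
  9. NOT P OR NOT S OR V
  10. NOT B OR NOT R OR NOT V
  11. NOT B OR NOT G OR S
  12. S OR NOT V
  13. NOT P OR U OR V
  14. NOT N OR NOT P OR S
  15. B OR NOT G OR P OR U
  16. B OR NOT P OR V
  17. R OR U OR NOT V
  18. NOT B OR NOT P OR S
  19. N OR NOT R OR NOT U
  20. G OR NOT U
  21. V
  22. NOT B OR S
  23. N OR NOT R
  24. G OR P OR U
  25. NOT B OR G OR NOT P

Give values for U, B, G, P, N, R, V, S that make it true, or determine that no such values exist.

U = True; B = False; G = True; P = False; N = True; R = True; V = True; S = True

Unit clause (V) forces V = True.
In (S OR NOT V) only S is left, so S = True.
Set U = True.
  then (NOT P OR NOT U) forces P = False.
  then (G OR NOT U) forces G = True.
  then (NOT G OR N OR NOT U) forces N = True.
Set B = False.
Set R = True.
All clauses satisfied.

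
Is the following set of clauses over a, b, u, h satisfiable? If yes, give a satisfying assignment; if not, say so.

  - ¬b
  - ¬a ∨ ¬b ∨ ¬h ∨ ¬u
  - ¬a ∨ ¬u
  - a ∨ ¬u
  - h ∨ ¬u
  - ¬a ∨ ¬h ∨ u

a = False; b = False; u = False; h = False

Unit clause (¬b) forces b = False.
Set a = False.
  then (a ∨ ¬u) forces u = False.
Set h = False.
Check each clause:
  (¬b): ¬b holds.
  (¬a ∨ ¬b ∨ ¬h ∨ ¬u): ¬a holds.
  (¬a ∨ ¬u): ¬a holds.
  (a ∨ ¬u): ¬u holds.
  (h ∨ ¬u): ¬u holds.
  (¬a ∨ ¬h ∨ u): ¬a holds.
All clauses satisfied.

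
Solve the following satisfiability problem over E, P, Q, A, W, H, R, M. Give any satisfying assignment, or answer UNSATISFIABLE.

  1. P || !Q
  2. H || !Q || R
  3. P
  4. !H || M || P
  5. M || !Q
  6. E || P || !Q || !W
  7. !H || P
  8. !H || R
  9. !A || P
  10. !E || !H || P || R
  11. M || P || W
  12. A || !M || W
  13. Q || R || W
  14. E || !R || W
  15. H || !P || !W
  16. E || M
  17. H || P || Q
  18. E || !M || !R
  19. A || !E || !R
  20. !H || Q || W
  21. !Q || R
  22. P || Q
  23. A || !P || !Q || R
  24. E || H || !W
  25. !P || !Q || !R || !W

Unit clause (P) forces P = True.
Set E = True.
Set Q = True.
  then (M || !Q) forces M = True.
  then (!Q || R) forces R = True.
  then (!P || !Q || !R || !W) forces W = False.
  then (A || !M || W) forces A = True.
Set H = False.
All clauses satisfied.

E: True; P: True; Q: True; A: True; W: False; H: False; R: True; M: True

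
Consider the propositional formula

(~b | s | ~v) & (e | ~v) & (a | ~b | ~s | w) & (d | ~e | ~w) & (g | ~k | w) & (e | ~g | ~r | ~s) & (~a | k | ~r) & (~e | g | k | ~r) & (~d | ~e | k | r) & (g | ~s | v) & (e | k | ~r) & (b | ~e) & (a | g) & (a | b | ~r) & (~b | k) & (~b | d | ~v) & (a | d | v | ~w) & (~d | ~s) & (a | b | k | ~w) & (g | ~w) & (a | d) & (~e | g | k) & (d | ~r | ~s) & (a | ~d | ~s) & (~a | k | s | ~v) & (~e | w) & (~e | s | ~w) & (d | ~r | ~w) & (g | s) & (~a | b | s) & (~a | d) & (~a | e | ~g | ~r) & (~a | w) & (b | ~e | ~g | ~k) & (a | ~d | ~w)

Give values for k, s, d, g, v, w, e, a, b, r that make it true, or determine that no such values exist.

Set k = True.
Set s = False.
  then (g | s) forces g = True.
Try d = False:
  (a | d) forces a = True.
  clause (~a | d) is falsified — backtrack.
So d = True.
Set v = False.
Set w = False.
  then (~e | w) forces e = False.
  then (~a | w) forces a = False.
Set b = False.
  then (a | b | ~r) forces r = False.
All clauses satisfied.

k = True, s = False, d = True, g = True, v = False, w = False, e = False, a = False, b = False, r = False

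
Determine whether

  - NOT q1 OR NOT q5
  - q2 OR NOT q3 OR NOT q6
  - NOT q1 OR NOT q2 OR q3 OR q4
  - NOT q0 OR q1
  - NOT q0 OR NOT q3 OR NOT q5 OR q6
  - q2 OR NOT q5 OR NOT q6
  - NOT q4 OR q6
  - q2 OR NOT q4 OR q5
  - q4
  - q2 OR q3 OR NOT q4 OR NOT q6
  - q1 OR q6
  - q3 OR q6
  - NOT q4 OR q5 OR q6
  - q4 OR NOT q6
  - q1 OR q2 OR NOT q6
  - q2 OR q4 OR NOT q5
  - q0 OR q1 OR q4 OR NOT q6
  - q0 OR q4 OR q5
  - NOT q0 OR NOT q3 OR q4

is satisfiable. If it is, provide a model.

Unit clause (q4) forces q4 = True.
In (NOT q4 OR q6) only q6 is left, so q6 = True.
Set q0 = False.
Set q1 = False.
  then (q1 OR q2 OR NOT q6) forces q2 = True.
Set q3 = False.
Set q5 = False.
All clauses satisfied.

q0 = False, q1 = False, q2 = True, q3 = False, q4 = True, q5 = False, q6 = True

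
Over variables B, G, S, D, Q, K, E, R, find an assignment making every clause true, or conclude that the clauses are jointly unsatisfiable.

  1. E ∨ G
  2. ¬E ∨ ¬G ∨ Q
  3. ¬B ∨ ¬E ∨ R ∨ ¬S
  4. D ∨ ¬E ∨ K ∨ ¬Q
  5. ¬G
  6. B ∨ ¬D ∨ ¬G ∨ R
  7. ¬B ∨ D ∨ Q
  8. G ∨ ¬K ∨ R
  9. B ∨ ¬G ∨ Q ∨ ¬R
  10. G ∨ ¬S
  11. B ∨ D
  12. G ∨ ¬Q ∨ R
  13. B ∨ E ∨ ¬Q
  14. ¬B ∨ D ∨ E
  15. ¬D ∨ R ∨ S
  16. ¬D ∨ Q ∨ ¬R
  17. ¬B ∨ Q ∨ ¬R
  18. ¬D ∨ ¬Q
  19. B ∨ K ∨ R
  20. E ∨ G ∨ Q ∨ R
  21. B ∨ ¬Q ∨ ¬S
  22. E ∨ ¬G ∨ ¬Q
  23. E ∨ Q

Unit clause (¬G) forces G = False.
In (G ∨ ¬S) only ¬S is left, so S = False.
In (E ∨ G) only E is left, so E = True.
Try B = False:
  (B ∨ D) forces D = True.
  (¬D ∨ R ∨ S) forces R = True.
  (¬D ∨ Q ∨ ¬R) forces Q = True.
  clause (¬D ∨ ¬Q) is falsified — backtrack.
So B = True.
Set D = False.
  then (¬B ∨ D ∨ Q) forces Q = True.
  then (G ∨ ¬Q ∨ R) forces R = True.
  then (D ∨ ¬E ∨ K ∨ ¬Q) forces K = True.
All clauses satisfied.

B: True, G: False, S: False, D: False, Q: True, K: True, E: True, R: True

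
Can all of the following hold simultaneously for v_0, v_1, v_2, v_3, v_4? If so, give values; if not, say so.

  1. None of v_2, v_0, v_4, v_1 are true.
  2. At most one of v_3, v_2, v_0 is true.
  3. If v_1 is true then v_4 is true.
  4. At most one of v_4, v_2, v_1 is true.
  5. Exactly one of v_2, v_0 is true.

Case v_0 = True:
  Constraint (1) is violated (v_0=T) — contradiction.
Case v_0 = False:
  (1) forces v_2 = False.
  Constraint (5) is violated (v_2=F, v_0=F) — contradiction.
Both cases fail — unsatisfiable.

UNSATISFIABLE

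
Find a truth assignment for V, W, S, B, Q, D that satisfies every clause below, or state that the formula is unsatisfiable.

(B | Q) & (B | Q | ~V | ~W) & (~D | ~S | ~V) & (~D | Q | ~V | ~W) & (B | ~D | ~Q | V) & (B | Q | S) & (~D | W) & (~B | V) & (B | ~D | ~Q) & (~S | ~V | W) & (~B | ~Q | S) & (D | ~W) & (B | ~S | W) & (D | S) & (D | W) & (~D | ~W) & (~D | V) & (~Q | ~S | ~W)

UNSATISFIABLE

Case W = True:
  (D | ~W) forces D = True.
  Clause (~D | ~W) is falsified — contradiction.
Case W = False:
  (~D | W) forces D = False.
  Clause (D | W) is falsified — contradiction.
Both cases fail, so the formula is unsatisfiable.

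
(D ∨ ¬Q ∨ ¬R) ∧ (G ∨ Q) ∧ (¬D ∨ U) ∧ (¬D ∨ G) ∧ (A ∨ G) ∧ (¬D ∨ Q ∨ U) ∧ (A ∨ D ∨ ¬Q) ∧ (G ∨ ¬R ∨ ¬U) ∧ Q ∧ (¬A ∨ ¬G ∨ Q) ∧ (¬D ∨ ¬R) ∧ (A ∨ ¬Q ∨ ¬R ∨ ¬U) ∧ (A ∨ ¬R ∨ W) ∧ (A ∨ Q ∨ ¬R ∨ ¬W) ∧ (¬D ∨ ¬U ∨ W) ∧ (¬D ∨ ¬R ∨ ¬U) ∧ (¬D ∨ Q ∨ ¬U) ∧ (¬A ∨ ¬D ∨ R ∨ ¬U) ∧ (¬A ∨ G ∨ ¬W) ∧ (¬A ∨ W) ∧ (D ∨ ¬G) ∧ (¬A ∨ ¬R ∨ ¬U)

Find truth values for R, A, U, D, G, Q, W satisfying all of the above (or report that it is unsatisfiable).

Unit clause (Q) forces Q = True.
Try R = True:
  (D ∨ ¬Q ∨ ¬R) forces D = True.
  clause (¬D ∨ ¬R) is falsified — backtrack.
So R = False.
Try A = True:
  (¬A ∨ W) forces W = True.
  (¬A ∨ G ∨ ¬W) forces G = True.
  (D ∨ ¬G) forces D = True.
  (¬D ∨ U) forces U = True.
  clause (¬A ∨ ¬D ∨ R ∨ ¬U) is falsified — backtrack.
So A = False.
  then (A ∨ G) forces G = True.
  then (A ∨ D ∨ ¬Q) forces D = True.
  then (¬D ∨ U) forces U = True.
  then (¬D ∨ ¬U ∨ W) forces W = True.
All clauses satisfied.

R: False, A: False, U: True, D: True, G: True, Q: True, W: True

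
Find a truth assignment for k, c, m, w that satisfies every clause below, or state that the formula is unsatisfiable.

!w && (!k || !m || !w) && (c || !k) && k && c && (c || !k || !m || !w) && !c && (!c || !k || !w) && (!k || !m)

Case c = True:
  Clause (!c) is falsified — contradiction.
Case c = False:
  Clause (c) is falsified — contradiction.
Both cases fail, so the formula is unsatisfiable.

The formula is unsatisfiable.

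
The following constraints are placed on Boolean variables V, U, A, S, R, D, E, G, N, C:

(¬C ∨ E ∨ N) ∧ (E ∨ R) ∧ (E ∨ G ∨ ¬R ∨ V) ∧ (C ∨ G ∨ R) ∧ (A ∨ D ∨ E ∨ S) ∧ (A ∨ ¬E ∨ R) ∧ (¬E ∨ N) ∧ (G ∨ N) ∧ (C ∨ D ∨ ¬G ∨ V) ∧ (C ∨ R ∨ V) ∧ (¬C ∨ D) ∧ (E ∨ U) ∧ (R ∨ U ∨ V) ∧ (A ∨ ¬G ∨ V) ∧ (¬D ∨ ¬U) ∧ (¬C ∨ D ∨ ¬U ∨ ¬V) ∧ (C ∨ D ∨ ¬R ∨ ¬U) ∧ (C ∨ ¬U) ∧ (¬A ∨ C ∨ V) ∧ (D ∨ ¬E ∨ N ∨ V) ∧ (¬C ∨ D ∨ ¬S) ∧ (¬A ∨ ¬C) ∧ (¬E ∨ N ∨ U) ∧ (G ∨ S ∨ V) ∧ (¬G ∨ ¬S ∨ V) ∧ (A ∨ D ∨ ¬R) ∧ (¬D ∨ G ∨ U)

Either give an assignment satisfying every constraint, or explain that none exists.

V = True, U = False, A = False, S = False, R = True, D = True, E = True, G = True, N = True, C = False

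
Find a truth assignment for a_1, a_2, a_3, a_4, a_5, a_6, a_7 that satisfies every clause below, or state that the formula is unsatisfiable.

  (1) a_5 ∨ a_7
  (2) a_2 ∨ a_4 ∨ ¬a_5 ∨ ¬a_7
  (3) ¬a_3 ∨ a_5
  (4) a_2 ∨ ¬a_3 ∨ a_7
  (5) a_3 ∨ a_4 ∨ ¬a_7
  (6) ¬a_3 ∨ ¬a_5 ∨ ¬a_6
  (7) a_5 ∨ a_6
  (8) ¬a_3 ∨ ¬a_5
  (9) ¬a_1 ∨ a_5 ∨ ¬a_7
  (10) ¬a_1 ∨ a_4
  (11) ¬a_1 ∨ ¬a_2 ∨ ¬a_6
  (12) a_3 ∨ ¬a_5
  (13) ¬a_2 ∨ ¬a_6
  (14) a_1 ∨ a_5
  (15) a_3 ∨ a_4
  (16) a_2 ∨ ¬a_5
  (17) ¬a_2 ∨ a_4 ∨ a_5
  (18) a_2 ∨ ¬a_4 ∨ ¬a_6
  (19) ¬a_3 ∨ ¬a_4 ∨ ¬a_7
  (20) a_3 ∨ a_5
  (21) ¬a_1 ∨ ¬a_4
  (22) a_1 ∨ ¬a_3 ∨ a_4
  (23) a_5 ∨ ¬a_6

The formula is unsatisfiable.

Case a_3 = True:
  (¬a_3 ∨ a_5) forces a_5 = True.
  Clause (¬a_3 ∨ ¬a_5) is falsified — contradiction.
Case a_3 = False:
  (a_3 ∨ ¬a_5) forces a_5 = False.
  Clause (a_3 ∨ a_5) is falsified — contradiction.
Both cases fail, so the formula is unsatisfiable.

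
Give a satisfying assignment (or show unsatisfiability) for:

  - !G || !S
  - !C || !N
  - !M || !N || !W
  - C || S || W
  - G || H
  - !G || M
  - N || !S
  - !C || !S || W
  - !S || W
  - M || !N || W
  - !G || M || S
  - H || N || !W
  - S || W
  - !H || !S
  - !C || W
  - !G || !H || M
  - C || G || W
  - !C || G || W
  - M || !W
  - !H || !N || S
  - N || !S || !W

Set C = False.
Try M = False:
  (!G || M) forces G = False.
  (G || H) forces H = True.
  (!H || !S) forces S = False.
  (C || S || W) forces W = True.
  clause (M || !W) is falsified — backtrack.
So M = True.
Try W = False:
  (C || S || W) forces S = True.
  clause (!S || W) is falsified — backtrack.
So W = True.
  then (!M || !N || !W) forces N = False.
  then (N || !S) forces S = False.
  then (H || N || !W) forces H = True.
Set G = False.
All clauses satisfied.

C = False, M = True, W = True, N = False, G = False, H = True, S = False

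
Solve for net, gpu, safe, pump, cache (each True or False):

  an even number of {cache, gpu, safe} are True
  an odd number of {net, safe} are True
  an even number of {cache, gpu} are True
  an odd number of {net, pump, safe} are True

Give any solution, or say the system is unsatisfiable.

net=T; gpu=T; safe=F; pump=F; cache=T

{cache, gpu, safe}: 2 true → even ✓
{net, safe}: 1 true → odd ✓
{cache, gpu}: 2 true → even ✓
{net, pump, safe}: 1 true → odd ✓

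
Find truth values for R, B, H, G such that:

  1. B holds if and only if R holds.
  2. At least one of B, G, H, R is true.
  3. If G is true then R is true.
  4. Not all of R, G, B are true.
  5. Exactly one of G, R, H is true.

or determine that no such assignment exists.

R = False; B = False; H = True; G = False

  (1) B=F, R=F — same ✓
  (2) {B, G, H, R}: 1 true — at least one ✓
  (3) G=F ⇒ R: vacuous ✓
  (4) {R, G, B}: 0/3 true — not all ✓
  (5) {G, R, H}: 1 true — exactly one ✓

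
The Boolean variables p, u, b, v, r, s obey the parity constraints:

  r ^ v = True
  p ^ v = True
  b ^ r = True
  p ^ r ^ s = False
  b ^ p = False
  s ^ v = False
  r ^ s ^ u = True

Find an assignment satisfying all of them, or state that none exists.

Unsatisfiable

Adding constraints 1, 2, 3, 5 mod 2: every variable appears an even number of times on the left, so the left side is 0.
But the right sides sum to 1 (mod 2). 0 ≠ 1 — the system is inconsistent.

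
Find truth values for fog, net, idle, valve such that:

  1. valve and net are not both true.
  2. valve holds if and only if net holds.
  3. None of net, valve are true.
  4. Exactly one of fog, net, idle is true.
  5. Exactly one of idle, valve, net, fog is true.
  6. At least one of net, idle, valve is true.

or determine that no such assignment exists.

fog=F, net=F, idle=T, valve=F

  (1) valve=F, net=F — not both ✓
  (2) valve=F, net=F — same ✓
  (3) {net, valve}: 0 true — none ✓
  (4) {fog, net, idle}: 1 true — exactly one ✓
  (5) {idle, valve, net, fog}: 1 true — exactly one ✓
  (6) {net, idle, valve}: 1 true — at least one ✓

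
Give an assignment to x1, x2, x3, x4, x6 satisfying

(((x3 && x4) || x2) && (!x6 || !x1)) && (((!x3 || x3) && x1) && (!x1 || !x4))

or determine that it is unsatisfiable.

x1=T; x2=T; x3=F; x4=F; x6=F

  ((x3 && x4) || x2) && (!x6 || !x1) = True
    (x3 && x4) || x2 = True
      x3 && x4 = False
    !x6 || !x1 = True
      !x6 = True
      !x1 = False
  ((!x3 || x3) && x1) && (!x1 || !x4) = True
    (!x3 || x3) && x1 = True
      !x3 || x3 = True
        !x3 = True
    !x1 || !x4 = True
      !x1 = False
      !x4 = True
Both conjuncts True, so the formula holds.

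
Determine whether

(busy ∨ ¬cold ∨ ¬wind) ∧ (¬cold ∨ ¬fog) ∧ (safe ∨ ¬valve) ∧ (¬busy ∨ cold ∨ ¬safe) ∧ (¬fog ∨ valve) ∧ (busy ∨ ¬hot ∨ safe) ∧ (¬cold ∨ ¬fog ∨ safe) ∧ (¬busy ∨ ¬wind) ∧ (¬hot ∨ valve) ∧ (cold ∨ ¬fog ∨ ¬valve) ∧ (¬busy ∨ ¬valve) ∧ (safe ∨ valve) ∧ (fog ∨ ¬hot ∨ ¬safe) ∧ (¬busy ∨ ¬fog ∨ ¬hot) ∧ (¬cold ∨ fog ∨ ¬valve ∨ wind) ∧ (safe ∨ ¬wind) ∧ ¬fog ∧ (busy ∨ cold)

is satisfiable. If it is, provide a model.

hot = False; valve = False; cold = True; safe = True; fog = False; busy = True; wind = False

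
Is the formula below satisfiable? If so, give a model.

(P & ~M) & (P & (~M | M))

M=F, P=T

  P & ~M = True
    ~M = True
  P & (~M | M) = True
    ~M | M = True
      ~M = True
Both conjuncts True, so the formula holds.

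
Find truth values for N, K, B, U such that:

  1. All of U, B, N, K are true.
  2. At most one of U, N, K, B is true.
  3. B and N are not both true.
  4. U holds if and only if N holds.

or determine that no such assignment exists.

UNSATISFIABLE

Case N = True:
  (1) forces U = True.
  Constraint (2) is violated (U=T, N=T) — contradiction.
Case N = False:
  Constraint (1) is violated (N=F) — contradiction.
Both cases fail — unsatisfiable.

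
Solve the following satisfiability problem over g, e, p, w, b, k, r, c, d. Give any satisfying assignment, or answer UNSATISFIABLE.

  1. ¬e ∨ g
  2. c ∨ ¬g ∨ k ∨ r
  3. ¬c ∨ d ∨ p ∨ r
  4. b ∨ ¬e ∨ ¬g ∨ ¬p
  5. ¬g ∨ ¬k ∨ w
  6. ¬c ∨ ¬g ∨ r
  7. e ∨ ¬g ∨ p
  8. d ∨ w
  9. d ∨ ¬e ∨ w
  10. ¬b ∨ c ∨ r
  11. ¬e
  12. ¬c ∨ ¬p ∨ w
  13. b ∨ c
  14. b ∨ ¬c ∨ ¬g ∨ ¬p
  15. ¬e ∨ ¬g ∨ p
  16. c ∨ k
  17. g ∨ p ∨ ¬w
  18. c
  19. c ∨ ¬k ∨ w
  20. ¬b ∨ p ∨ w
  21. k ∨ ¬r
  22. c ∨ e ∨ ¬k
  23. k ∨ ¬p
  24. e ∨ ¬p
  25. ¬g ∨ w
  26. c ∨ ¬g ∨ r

Unit clause (¬e) forces e = False.
Unit clause (c) forces c = True.
In (e ∨ ¬p) only ¬p is left, so p = False.
In (e ∨ ¬g ∨ p) only ¬g is left, so g = False.
In (g ∨ p ∨ ¬w) only ¬w is left, so w = False.
In (¬b ∨ p ∨ w) only ¬b is left, so b = False.
In (d ∨ w) only d is left, so d = True.
Set k = True.
Set r = True.
All clauses satisfied.

g: False, e: False, p: False, w: False, b: False, k: True, r: True, c: True, d: True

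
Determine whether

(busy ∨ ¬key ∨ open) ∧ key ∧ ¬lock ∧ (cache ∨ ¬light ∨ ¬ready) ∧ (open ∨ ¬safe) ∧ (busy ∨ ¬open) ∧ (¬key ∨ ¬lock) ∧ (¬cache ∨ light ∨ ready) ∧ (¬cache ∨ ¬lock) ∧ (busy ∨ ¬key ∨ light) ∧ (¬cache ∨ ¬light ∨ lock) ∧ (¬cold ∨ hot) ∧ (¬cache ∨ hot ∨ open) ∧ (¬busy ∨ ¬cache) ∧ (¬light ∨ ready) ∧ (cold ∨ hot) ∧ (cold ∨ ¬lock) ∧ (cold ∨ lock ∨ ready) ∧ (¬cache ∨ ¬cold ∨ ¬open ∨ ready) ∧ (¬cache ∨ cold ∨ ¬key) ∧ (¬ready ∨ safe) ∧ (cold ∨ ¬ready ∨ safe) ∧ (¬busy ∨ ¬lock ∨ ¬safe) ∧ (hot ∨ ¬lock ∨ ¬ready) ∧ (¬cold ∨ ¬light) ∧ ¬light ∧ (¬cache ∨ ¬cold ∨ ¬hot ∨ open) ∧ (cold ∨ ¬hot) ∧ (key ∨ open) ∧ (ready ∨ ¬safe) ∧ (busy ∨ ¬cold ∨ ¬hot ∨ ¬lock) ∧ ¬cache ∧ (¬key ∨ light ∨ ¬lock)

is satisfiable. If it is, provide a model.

Unit clause (key) forces key = True.
Unit clause (¬lock) forces lock = False.
Unit clause (¬light) forces light = False.
Unit clause (¬cache) forces cache = False.
In (busy ∨ ¬key ∨ light) only busy is left, so busy = True.
Set ready = False.
  then (cold ∨ lock ∨ ready) forces cold = True.
  then (ready ∨ ¬safe) forces safe = False.
  then (¬cold ∨ hot) forces hot = True.
Set open = True.
All clauses satisfied.

lock = False, light = False, cache = False, busy = True, ready = False, cold = True, hot = True, key = True, safe = False, open = True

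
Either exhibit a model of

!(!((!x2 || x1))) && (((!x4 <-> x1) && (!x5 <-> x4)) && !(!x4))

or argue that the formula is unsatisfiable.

x1 = False; x2 = False; x4 = True; x5 = False

  !(!((!x2 || x1))) = True
    !((!x2 || x1)) = False
      !x2 || x1 = True
        !x2 = True
  ((!x4 <-> x1) && (!x5 <-> x4)) && !(!x4) = True
    (!x4 <-> x1) && (!x5 <-> x4) = True
      !x4 <-> x1 = True
        !x4 = False
      !x5 <-> x4 = True
        !x5 = True
    !(!x4) = True
      !x4 = False
Both conjuncts True, so the formula holds.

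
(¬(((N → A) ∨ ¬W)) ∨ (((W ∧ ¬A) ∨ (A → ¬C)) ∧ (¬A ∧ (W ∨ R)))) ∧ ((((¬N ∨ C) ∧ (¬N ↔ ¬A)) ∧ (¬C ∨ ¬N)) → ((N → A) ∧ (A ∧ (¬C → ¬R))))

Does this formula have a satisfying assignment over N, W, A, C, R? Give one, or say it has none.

N: True, W: False, A: False, C: True, R: True

  ¬(((N → A) ∨ ¬W)) ∨ (((W ∧ ¬A) ∨ (A → ¬C)) ∧ (¬A ∧ (W ∨ R))) = True
    ¬(((N → A) ∨ ¬W)) = False
      (N → A) ∨ ¬W = True
        N → A = False
        ¬W = True
    ((W ∧ ¬A) ∨ (A → ¬C)) ∧ (¬A ∧ (W ∨ R)) = True
      (W ∧ ¬A) ∨ (A → ¬C) = True
        W ∧ ¬A = False
          ¬A = True
        A → ¬C = True
          ¬C = False
      ¬A ∧ (W ∨ R) = True
        ¬A = True
        W ∨ R = True
  (((¬N ∨ C) ∧ (¬N ↔ ¬A)) ∧ (¬C ∨ ¬N)) → ((N → A) ∧ (A ∧ (¬C → ¬R))) = True
    ((¬N ∨ C) ∧ (¬N ↔ ¬A)) ∧ (¬C ∨ ¬N) = False
      (¬N ∨ C) ∧ (¬N ↔ ¬A) = False
        ¬N ∨ C = True
          ¬N = False
        ¬N ↔ ¬A = False
          ¬N = False
          ¬A = True
      ¬C ∨ ¬N = False
        ¬C = False
        ¬N = False
    (N → A) ∧ (A ∧ (¬C → ¬R)) = False
      N → A = False
      A ∧ (¬C → ¬R) = False
        ¬C → ¬R = True
          ¬C = False
          ¬R = False
Both conjuncts True, so the formula holds.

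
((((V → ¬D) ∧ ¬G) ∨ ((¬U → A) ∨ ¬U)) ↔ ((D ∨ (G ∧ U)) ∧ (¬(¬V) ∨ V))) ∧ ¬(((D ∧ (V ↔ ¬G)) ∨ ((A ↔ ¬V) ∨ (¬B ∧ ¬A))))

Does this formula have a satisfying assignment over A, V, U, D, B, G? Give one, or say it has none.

A: True, V: True, U: True, D: False, B: True, G: True

  (((V → ¬D) ∧ ¬G) ∨ ((¬U → A) ∨ ¬U)) ↔ ((D ∨ (G ∧ U)) ∧ (¬(¬V) ∨ V)) = True
    ((V → ¬D) ∧ ¬G) ∨ ((¬U → A) ∨ ¬U) = True
      (V → ¬D) ∧ ¬G = False
        V → ¬D = True
          ¬D = True
        ¬G = False
      (¬U → A) ∨ ¬U = True
        ¬U → A = True
          ¬U = False
        ¬U = False
    (D ∨ (G ∧ U)) ∧ (¬(¬V) ∨ V) = True
      D ∨ (G ∧ U) = True
        G ∧ U = True
      ¬(¬V) ∨ V = True
        ¬(¬V) = True
          ¬V = False
  ¬(((D ∧ (V ↔ ¬G)) ∨ ((A ↔ ¬V) ∨ (¬B ∧ ¬A)))) = True
    (D ∧ (V ↔ ¬G)) ∨ ((A ↔ ¬V) ∨ (¬B ∧ ¬A)) = False
      D ∧ (V ↔ ¬G) = False
        V ↔ ¬G = False
          ¬G = False
      (A ↔ ¬V) ∨ (¬B ∧ ¬A) = False
        A ↔ ¬V = False
          ¬V = False
        ¬B ∧ ¬A = False
          ¬B = False
          ¬A = False
Both conjuncts True, so the formula holds.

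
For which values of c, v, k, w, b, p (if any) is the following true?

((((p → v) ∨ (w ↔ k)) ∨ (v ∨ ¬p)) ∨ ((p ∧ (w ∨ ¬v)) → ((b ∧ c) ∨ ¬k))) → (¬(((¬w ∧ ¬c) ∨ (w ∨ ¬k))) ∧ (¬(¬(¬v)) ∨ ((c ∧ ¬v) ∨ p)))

c=F; v=F; k=T; w=F; b=T; p=T

  ((((p → v) ∨ (w ↔ k)) ∨ (v ∨ ¬p)) ∨ ((p ∧ (w ∨ ¬v)) → ((b ∧ c) ∨ ¬k))) → (¬(((¬w ∧ ¬c) ∨ (w ∨ ¬k))) ∧ (¬(¬(¬v)) ∨ ((c ∧ ¬v) ∨ p))) = True
    (((p → v) ∨ (w ↔ k)) ∨ (v ∨ ¬p)) ∨ ((p ∧ (w ∨ ¬v)) → ((b ∧ c) ∨ ¬k)) = False
      ((p → v) ∨ (w ↔ k)) ∨ (v ∨ ¬p) = False
        (p → v) ∨ (w ↔ k) = False
          p → v = False
          w ↔ k = False
        v ∨ ¬p = False
          ¬p = False
      (p ∧ (w ∨ ¬v)) → ((b ∧ c) ∨ ¬k) = False
        p ∧ (w ∨ ¬v) = True
          w ∨ ¬v = True
            ¬v = True
        (b ∧ c) ∨ ¬k = False
          b ∧ c = False
          ¬k = False
    ¬(((¬w ∧ ¬c) ∨ (w ∨ ¬k))) ∧ (¬(¬(¬v)) ∨ ((c ∧ ¬v) ∨ p)) = False
      ¬(((¬w ∧ ¬c) ∨ (w ∨ ¬k))) = False
        (¬w ∧ ¬c) ∨ (w ∨ ¬k) = True
          ¬w ∧ ¬c = True
            ¬w = True
            ¬c = True
          w ∨ ¬k = False
            ¬k = False
      ¬(¬(¬v)) ∨ ((c ∧ ¬v) ∨ p) = True
        ¬(¬(¬v)) = True
          ¬(¬v) = False
            ¬v = True
        (c ∧ ¬v) ∨ p = True
          c ∧ ¬v = False
            ¬v = True
The formula evaluates to True.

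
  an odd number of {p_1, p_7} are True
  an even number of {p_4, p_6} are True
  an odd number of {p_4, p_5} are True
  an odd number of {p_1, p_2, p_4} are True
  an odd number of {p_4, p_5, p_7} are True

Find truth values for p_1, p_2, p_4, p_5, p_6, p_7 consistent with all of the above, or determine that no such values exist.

p_1=T, p_2=T, p_4=T, p_5=F, p_6=T, p_7=F

{p_1, p_7}: 1 true → odd ✓
{p_4, p_6}: 2 true → even ✓
{p_4, p_5}: 1 true → odd ✓
{p_1, p_2, p_4}: 3 true → odd ✓
{p_4, p_5, p_7}: 1 true → odd ✓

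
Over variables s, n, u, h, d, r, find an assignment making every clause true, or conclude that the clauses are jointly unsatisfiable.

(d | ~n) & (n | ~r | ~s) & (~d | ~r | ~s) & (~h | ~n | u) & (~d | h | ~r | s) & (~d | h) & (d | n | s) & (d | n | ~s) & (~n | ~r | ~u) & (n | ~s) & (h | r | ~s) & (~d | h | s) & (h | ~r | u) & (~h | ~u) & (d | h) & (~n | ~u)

Set s = False.
Try n = True:
  (d | ~n) forces d = True.
  (~d | h) forces h = True.
  (~h | ~n | u) forces u = True.
  clause (~h | ~u) is falsified — backtrack.
So n = False.
  then (d | n | s) forces d = True.
  then (~d | h | s) forces h = True.
  then (~h | ~u) forces u = False.
Set r = False.
All clauses satisfied.

s = False, n = False, u = False, h = True, d = True, r = False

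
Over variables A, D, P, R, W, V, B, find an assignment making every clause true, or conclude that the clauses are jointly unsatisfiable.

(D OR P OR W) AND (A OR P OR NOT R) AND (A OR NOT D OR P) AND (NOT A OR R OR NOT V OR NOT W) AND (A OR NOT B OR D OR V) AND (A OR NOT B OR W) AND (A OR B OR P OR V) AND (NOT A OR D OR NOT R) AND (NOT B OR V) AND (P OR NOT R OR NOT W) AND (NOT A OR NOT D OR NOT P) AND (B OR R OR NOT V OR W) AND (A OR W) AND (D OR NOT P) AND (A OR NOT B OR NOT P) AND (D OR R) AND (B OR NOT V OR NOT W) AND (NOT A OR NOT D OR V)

A=F; D=T; P=T; R=F; W=T; V=F; B=F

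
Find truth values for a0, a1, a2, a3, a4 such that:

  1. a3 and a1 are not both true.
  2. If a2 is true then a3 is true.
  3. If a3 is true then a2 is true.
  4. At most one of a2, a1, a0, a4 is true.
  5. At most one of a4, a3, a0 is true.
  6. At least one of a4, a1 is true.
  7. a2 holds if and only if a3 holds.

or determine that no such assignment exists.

a0=F; a1=T; a2=F; a3=F; a4=F

  (1) a3=F, a1=T — not both ✓
  (2) a2=F ⇒ a3: vacuous ✓
  (3) a3=F ⇒ a2: vacuous ✓
  (4) {a2, a1, a0, a4}: 1 true — at most one ✓
  (5) {a4, a3, a0}: 0 true — at most one ✓
  (6) {a4, a1}: 1 true — at least one ✓
  (7) a2=F, a3=F — same ✓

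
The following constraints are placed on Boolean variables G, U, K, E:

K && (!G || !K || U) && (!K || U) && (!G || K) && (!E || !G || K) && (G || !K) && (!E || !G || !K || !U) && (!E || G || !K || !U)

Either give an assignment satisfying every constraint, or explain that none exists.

Unit clause (K) forces K = True.
In (!K || U) only U is left, so U = True.
In (G || !K) only G is left, so G = True.
In (!E || !G || !K || !U) only !E is left, so E = False.
All clauses satisfied.

G: True; U: True; K: True; E: False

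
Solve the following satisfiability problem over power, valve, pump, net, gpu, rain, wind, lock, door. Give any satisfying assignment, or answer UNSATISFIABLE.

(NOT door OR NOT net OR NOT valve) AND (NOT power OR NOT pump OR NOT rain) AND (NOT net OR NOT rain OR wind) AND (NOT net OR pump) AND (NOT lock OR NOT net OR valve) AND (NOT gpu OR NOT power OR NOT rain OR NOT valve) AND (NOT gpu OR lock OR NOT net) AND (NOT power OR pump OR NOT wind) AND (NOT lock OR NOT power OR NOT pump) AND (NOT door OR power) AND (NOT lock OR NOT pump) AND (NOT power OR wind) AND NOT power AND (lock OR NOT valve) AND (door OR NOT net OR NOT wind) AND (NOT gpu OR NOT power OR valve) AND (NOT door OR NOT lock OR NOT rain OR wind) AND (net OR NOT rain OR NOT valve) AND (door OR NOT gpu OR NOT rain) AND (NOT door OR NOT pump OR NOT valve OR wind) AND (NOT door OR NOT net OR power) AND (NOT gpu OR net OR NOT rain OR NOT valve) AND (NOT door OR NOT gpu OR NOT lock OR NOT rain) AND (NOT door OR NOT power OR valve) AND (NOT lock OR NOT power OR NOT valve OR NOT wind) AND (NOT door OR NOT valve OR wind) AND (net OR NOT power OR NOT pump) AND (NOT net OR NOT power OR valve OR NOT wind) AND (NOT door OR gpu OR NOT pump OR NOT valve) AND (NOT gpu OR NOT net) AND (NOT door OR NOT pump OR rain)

Unit clause (NOT power) forces power = False.
In (NOT door OR power) only NOT door is left, so door = False.
Set valve = False.
Set pump = False.
  then (NOT net OR pump) forces net = False.
Set gpu = False.
Set rain = False.
Set wind = True.
Set lock = False.
All clauses satisfied.

power = False, valve = False, pump = False, net = False, gpu = False, rain = False, wind = True, lock = False, door = False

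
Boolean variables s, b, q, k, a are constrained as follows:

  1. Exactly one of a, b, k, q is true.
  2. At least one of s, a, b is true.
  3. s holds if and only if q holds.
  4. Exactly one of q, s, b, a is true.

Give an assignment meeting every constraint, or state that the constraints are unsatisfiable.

s: False; b: True; q: False; k: False; a: False

  (1) {a, b, k, q}: 1 true — exactly one ✓
  (2) {s, a, b}: 1 true — at least one ✓
  (3) s=F, q=F — same ✓
  (4) {q, s, b, a}: 1 true — exactly one ✓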